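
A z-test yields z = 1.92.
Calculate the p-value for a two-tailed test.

For z = 1.92:
p = 2×P(Z > |1.92|) = 2×(1 - Φ(1.92)) = 0.0549

Answer: p-value ≈ 0.0549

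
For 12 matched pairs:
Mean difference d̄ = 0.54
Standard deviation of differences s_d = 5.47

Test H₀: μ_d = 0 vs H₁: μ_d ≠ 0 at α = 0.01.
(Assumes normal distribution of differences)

df = n - 1 = 11
SE = s_d/√n = 5.47/√12 = 1.5791
t = d̄/SE = 0.54/1.5791 = 0.3420
Critical value: t_{0.005,11} = ±3.106
p-value ≈ 0.7388
Decision: fail to reject H₀

Answer: t = 0.3420, fail to reject H₀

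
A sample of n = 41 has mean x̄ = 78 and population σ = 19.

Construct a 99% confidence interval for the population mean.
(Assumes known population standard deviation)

Confidence level: 99%, α = 0.01
z_0.005 = 2.576
SE = σ/√n = 19/√41 = 2.9673
Margin of error = 2.576 × 2.9673 = 7.6438
CI: x̄ ± margin = 78 ± 7.6438
CI: (70.3562, 85.6438)

Answer: (70.3562, 85.6438)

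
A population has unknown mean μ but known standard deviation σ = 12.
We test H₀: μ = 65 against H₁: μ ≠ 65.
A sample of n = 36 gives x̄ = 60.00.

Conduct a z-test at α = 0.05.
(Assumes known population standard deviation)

Standard error: SE = σ/√n = 12/√36 = 2.0000
z-statistic: z = (x̄ - μ₀)/SE = (60.00 - 65)/2.0000 = -2.5000
Critical value: ±1.960
p-value = 0.0124
Decision: reject H₀

Answer: z = -2.5000, reject H₀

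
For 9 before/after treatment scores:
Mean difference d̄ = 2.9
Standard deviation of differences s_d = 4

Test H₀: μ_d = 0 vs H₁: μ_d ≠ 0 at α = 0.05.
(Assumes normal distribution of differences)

Answer: t = 2.1751, fail to reject H₀

Derivation:
df = n - 1 = 8
SE = s_d/√n = 4/√9 = 1.3333
t = d̄/SE = 2.9/1.3333 = 2.1751
Critical value: t_{0.025,8} = ±2.306
p-value ≈ 0.0613
Decision: fail to reject H₀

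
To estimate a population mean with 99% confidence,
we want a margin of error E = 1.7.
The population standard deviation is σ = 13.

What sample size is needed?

z_0.005 = 2.576
n = (z×σ/E)² = (2.576×13/1.7)²
n = 388.0436
Round up: n = 389

Answer: n = 389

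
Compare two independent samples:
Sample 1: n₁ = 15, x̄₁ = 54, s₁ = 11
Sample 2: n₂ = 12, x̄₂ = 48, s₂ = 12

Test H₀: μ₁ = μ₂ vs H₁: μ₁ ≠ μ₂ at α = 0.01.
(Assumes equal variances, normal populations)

Answer: t = 1.3529, fail to reject H₀

Derivation:
Pooled variance: s²_p = [14×11² + 11×12²]/(25) = 131.1200
s_p = 11.4508
SE = s_p×√(1/n₁ + 1/n₂) = 11.4508×√(1/15 + 1/12) = 4.4349
t = (x̄₁ - x̄₂)/SE = (54 - 48)/4.4349 = 1.3529
df = 25, t-critical = ±2.787
Decision: fail to reject H₀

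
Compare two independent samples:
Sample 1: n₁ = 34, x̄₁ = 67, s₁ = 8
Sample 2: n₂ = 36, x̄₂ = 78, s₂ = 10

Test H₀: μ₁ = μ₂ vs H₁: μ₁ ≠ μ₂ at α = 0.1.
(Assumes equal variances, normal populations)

Pooled variance: s²_p = [33×8² + 35×10²]/(68) = 82.5294
s_p = 9.0846
SE = s_p×√(1/n₁ + 1/n₂) = 9.0846×√(1/34 + 1/36) = 2.1725
t = (x̄₁ - x̄₂)/SE = (67 - 78)/2.1725 = -5.0633
df = 68, t-critical = ±1.668
Decision: reject H₀

Answer: t = -5.0633, reject H₀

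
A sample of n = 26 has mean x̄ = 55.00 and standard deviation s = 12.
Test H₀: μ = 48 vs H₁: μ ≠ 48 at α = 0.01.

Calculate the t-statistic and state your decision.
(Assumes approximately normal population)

Answer: t = 2.9744, reject H₀

Derivation:
df = n - 1 = 25
SE = s/√n = 12/√26 = 2.3534
t = (x̄ - μ₀)/SE = (55.00 - 48)/2.3534 = 2.9744
Critical value: t_{0.005,25} = ±2.787
p-value ≈ 0.0064
Decision: reject H₀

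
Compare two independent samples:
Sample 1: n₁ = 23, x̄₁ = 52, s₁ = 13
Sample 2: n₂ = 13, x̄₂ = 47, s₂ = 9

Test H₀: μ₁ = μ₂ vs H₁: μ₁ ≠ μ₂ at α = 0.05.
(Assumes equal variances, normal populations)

Pooled variance: s²_p = [22×13² + 12×9²]/(34) = 137.9412
s_p = 11.7448
SE = s_p×√(1/n₁ + 1/n₂) = 11.7448×√(1/23 + 1/13) = 4.0753
t = (x̄₁ - x̄₂)/SE = (52 - 47)/4.0753 = 1.2269
df = 34, t-critical = ±2.032
Decision: fail to reject H₀

Answer: t = 1.2269, fail to reject H₀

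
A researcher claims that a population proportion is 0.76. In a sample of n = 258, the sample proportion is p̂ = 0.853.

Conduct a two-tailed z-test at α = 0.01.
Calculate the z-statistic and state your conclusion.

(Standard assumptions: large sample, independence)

Answer: z = 3.4977, reject H₀

Derivation:
H₀: p = 0.76, H₁: p ≠ 0.76
Standard error: SE = √(p₀(1-p₀)/n) = √(0.76×0.24/258) = 0.026589
z-statistic: z = (p̂ - p₀)/SE = (0.853 - 0.76)/0.026589 = 3.4977
Critical value: z_0.005 = ±2.576
p-value = 0.0005
Decision: reject H₀ at α = 0.01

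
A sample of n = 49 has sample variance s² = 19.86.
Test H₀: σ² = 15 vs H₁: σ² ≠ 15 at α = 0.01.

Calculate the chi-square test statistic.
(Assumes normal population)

df = n - 1 = 48
χ² = (n-1)s²/σ₀² = 48×19.86/15 = 63.5520
Critical values: χ²_{0.995,48} = 26.511, χ²_{0.005,48} = 76.969
Rejection region: χ² < 26.511 or χ² > 76.969
Decision: fail to reject H₀

Answer: χ² = 63.5520, fail to reject H₀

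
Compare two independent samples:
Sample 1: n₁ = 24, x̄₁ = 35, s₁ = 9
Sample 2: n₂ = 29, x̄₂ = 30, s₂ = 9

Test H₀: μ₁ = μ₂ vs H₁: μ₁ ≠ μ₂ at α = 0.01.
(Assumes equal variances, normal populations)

Answer: t = 2.0132, fail to reject H₀

Derivation:
Pooled variance: s²_p = [23×9² + 28×9²]/(51) = 81.0000
s_p = 9.0000
SE = s_p×√(1/n₁ + 1/n₂) = 9.0000×√(1/24 + 1/29) = 2.4836
t = (x̄₁ - x̄₂)/SE = (35 - 30)/2.4836 = 2.0132
df = 51, t-critical = ±2.676
Decision: fail to reject H₀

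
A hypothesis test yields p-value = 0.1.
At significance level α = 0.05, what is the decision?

Answer: fail to reject H₀

Derivation:
Compare p-value to α:
0.1 ≥ 0.05
Decision: fail to reject H₀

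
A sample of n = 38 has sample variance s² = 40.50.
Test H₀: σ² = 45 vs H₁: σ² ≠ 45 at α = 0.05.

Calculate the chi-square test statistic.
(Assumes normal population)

df = n - 1 = 37
χ² = (n-1)s²/σ₀² = 37×40.50/45 = 33.3000
Critical values: χ²_{0.975,37} = 22.106, χ²_{0.025,37} = 55.668
Rejection region: χ² < 22.106 or χ² > 55.668
Decision: fail to reject H₀

Answer: χ² = 33.3000, fail to reject H₀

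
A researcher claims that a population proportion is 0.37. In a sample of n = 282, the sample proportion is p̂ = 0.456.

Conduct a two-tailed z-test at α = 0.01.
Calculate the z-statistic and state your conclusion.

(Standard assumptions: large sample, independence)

Answer: z = 2.9912, reject H₀

Derivation:
H₀: p = 0.37, H₁: p ≠ 0.37
Standard error: SE = √(p₀(1-p₀)/n) = √(0.37×0.63/282) = 0.028751
z-statistic: z = (p̂ - p₀)/SE = (0.456 - 0.37)/0.028751 = 2.9912
Critical value: z_0.005 = ±2.576
p-value = 0.0028
Decision: reject H₀ at α = 0.01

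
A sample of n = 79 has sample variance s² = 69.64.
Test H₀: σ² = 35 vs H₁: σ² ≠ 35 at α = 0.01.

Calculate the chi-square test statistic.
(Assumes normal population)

df = n - 1 = 78
χ² = (n-1)s²/σ₀² = 78×69.64/35 = 155.1977
Critical values: χ²_{0.995,78} = 49.582, χ²_{0.005,78} = 113.911
Rejection region: χ² < 49.582 or χ² > 113.911
Decision: reject H₀

Answer: χ² = 155.1977, reject H₀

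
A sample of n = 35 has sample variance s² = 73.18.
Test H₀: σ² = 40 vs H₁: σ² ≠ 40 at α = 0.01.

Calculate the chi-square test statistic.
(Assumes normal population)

Answer: χ² = 62.2030, reject H₀

Derivation:
df = n - 1 = 34
χ² = (n-1)s²/σ₀² = 34×73.18/40 = 62.2030
Critical values: χ²_{0.995,34} = 16.501, χ²_{0.005,34} = 58.964
Rejection region: χ² < 16.501 or χ² > 58.964
Decision: reject H₀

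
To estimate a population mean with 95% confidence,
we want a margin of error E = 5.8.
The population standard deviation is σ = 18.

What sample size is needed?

Answer: n = 37

Derivation:
z_0.025 = 1.960
n = (z×σ/E)² = (1.960×18/5.8)²
n = 36.999952
Round up: n = 37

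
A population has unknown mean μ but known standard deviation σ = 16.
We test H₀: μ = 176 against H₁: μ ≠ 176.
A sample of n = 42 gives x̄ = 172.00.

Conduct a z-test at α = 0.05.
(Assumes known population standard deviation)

Answer: z = -1.6202, fail to reject H₀

Derivation:
Standard error: SE = σ/√n = 16/√42 = 2.4689
z-statistic: z = (x̄ - μ₀)/SE = (172.00 - 176)/2.4689 = -1.6202
Critical value: ±1.960
p-value = 0.1052
Decision: fail to reject H₀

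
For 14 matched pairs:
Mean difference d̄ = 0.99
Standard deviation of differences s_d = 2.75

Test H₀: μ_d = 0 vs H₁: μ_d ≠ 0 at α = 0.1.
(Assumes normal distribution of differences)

Answer: t = 1.3469, fail to reject H₀

Derivation:
df = n - 1 = 13
SE = s_d/√n = 2.75/√14 = 0.7350
t = d̄/SE = 0.99/0.7350 = 1.3469
Critical value: t_{0.05,13} = ±1.771
p-value ≈ 0.2010
Decision: fail to reject H₀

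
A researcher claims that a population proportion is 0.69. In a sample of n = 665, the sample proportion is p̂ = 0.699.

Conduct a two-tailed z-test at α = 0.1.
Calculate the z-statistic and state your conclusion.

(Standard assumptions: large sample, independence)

H₀: p = 0.69, H₁: p ≠ 0.69
Standard error: SE = √(p₀(1-p₀)/n) = √(0.69×0.31/665) = 0.017935
z-statistic: z = (p̂ - p₀)/SE = (0.699 - 0.69)/0.017935 = 0.5018
Critical value: z_0.05 = ±1.645
p-value = 0.6158
Decision: fail to reject H₀ at α = 0.1

Answer: z = 0.5018, fail to reject H₀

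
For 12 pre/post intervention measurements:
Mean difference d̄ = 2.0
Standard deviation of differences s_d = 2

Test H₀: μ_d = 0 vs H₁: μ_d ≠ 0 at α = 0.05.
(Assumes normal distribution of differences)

Answer: t = 3.4638, reject H₀

Derivation:
df = n - 1 = 11
SE = s_d/√n = 2/√12 = 0.5774
t = d̄/SE = 2.0/0.5774 = 3.4638
Critical value: t_{0.025,11} = ±2.201
p-value ≈ 0.0053
Decision: reject H₀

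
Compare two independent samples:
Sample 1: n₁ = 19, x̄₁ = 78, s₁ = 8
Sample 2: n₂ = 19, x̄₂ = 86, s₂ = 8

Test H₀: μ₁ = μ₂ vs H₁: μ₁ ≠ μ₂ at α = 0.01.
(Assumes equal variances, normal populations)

Pooled variance: s²_p = [18×8² + 18×8²]/(36) = 64.0000
s_p = 8.0000
SE = s_p×√(1/n₁ + 1/n₂) = 8.0000×√(1/19 + 1/19) = 2.5955
t = (x̄₁ - x̄₂)/SE = (78 - 86)/2.5955 = -3.0823
df = 36, t-critical = ±2.719
Decision: reject H₀

Answer: t = -3.0823, reject H₀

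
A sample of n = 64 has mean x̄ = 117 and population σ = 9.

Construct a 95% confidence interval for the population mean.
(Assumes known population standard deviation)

Answer: (114.7950, 119.2050)

Derivation:
Confidence level: 95%, α = 0.05
z_0.025 = 1.960
SE = σ/√n = 9/√64 = 1.1250
Margin of error = 1.960 × 1.1250 = 2.2050
CI: x̄ ± margin = 117 ± 2.2050
CI: (114.7950, 119.2050)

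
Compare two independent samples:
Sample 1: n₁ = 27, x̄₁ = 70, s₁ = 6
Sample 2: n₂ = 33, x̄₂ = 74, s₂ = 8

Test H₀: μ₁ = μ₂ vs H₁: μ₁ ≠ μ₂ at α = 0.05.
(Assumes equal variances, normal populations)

Answer: t = -2.1490, reject H₀

Derivation:
Pooled variance: s²_p = [26×6² + 32×8²]/(58) = 51.4483
s_p = 7.1727
SE = s_p×√(1/n₁ + 1/n₂) = 7.1727×√(1/27 + 1/33) = 1.8613
t = (x̄₁ - x̄₂)/SE = (70 - 74)/1.8613 = -2.1490
df = 58, t-critical = ±2.002
Decision: reject H₀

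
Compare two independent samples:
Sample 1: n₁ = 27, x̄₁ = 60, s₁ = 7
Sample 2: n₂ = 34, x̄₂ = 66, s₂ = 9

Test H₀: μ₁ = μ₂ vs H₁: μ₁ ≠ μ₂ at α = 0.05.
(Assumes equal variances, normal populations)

Pooled variance: s²_p = [26×7² + 33×9²]/(59) = 66.8983
s_p = 8.1791
SE = s_p×√(1/n₁ + 1/n₂) = 8.1791×√(1/27 + 1/34) = 2.1084
t = (x̄₁ - x̄₂)/SE = (60 - 66)/2.1084 = -2.8458
df = 59, t-critical = ±2.001
Decision: reject H₀

Answer: t = -2.8458, reject H₀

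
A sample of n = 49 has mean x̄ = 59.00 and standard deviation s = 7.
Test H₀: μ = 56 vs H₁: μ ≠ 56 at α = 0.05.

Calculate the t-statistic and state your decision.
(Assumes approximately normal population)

Answer: t = 3.0000, reject H₀

Derivation:
df = n - 1 = 48
SE = s/√n = 7/√49 = 1.0000
t = (x̄ - μ₀)/SE = (59.00 - 56)/1.0000 = 3.0000
Critical value: t_{0.025,48} = ±2.011
p-value ≈ 0.0043
Decision: reject H₀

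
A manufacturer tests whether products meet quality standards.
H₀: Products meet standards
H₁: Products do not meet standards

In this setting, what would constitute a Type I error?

Answer: Rejecting good products that actually meet standards

Derivation:
Type I error: rejecting H₀ when it is actually true (false positive).
Type II error: failing to reject H₀ when H₁ is actually true (false negative).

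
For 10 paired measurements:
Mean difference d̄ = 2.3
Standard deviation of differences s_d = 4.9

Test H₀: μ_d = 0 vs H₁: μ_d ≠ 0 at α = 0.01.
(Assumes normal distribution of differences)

Answer: t = 1.4843, fail to reject H₀

Derivation:
df = n - 1 = 9
SE = s_d/√n = 4.9/√10 = 1.5495
t = d̄/SE = 2.3/1.5495 = 1.4843
Critical value: t_{0.005,9} = ±3.250
p-value ≈ 0.1719
Decision: fail to reject H₀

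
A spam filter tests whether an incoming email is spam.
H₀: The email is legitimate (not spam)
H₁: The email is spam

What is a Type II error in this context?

A Type I error (probability α) occurs when we reject a true H₀.
A Type II error (probability β) occurs when we fail to reject a false H₀.

Answer: Letting a spam email through to the inbox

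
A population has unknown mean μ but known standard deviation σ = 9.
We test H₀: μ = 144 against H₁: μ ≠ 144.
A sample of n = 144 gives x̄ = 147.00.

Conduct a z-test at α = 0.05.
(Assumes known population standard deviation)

Answer: z = 4.0000, reject H₀

Derivation:
Standard error: SE = σ/√n = 9/√144 = 0.7500
z-statistic: z = (x̄ - μ₀)/SE = (147.00 - 144)/0.7500 = 4.0000
Critical value: ±1.960
p-value = 0.0001
Decision: reject H₀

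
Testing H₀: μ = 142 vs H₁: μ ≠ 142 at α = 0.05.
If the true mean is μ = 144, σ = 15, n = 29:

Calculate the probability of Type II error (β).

Answer: β ≈ 0.8892

Derivation:
SE = σ/√n = 15/√29 = 2.7854
Critical values: μ₀ ± z_0.025×SE = 142 ± 1.960×2.7854
Acceptance region: (136.5406, 147.4594)
Under H₁ (μ = 144): z_high = (147.4594 - 144)/2.7854 = 1.2420, z_low = (136.5406 - 144)/2.7854 = -2.6780
β = P(not reject | H₁) = Φ(1.2420) - Φ(-2.6780) ≈ 0.8892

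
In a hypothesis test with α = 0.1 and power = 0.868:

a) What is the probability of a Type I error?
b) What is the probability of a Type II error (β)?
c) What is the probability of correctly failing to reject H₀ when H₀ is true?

a) Type I error probability = α = 0.1
b) Power = P(reject H₀ | H₁ true) = 1 - β = 0.868, so Type II error probability = β = 1 - Power = 0.132
c) P(fail to reject H₀ | H₀ true) = 1 - α = 0.9

Answer: a) 0.1, b) 0.132, c) 0.9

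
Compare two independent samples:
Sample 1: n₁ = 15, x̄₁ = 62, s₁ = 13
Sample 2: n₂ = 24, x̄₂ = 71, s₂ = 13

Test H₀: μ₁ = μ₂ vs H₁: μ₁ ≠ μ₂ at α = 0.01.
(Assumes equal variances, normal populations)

Answer: t = -2.1034, fail to reject H₀

Derivation:
Pooled variance: s²_p = [14×13² + 23×13²]/(37) = 169.0000
s_p = 13.0000
SE = s_p×√(1/n₁ + 1/n₂) = 13.0000×√(1/15 + 1/24) = 4.2788
t = (x̄₁ - x̄₂)/SE = (62 - 71)/4.2788 = -2.1034
df = 37, t-critical = ±2.715
Decision: fail to reject H₀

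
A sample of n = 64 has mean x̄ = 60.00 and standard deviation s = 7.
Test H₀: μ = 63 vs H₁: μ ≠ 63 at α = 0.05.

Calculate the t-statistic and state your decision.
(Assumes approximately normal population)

df = n - 1 = 63
SE = s/√n = 7/√64 = 0.8750
t = (x̄ - μ₀)/SE = (60.00 - 63)/0.8750 = -3.4286
Critical value: t_{0.025,63} = ±1.998
p-value ≈ 0.0011
Decision: reject H₀

Answer: t = -3.4286, reject H₀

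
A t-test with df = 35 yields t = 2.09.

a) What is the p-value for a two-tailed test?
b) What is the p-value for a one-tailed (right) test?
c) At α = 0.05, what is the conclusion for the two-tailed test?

Using t-distribution with df = 35:
a) Two-tailed: p = 2×P(T > 2.09) = 0.0440
b) One-tailed: p = P(T > 2.09) = 0.0220
c) 0.0440 < 0.05, reject H₀

Answer: a) 0.0440, b) 0.0220, c) reject H₀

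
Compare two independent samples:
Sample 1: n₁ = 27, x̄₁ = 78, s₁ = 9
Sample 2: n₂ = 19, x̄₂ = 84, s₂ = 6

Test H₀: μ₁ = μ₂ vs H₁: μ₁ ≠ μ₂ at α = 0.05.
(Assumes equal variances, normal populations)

Pooled variance: s²_p = [26×9² + 18×6²]/(44) = 62.5909
s_p = 7.9114
SE = s_p×√(1/n₁ + 1/n₂) = 7.9114×√(1/27 + 1/19) = 2.3690
t = (x̄₁ - x̄₂)/SE = (78 - 84)/2.3690 = -2.5327
df = 44, t-critical = ±2.015
Decision: reject H₀

Answer: t = -2.5327, reject H₀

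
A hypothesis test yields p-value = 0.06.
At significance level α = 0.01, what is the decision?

Compare p-value to α:
0.06 ≥ 0.01
Decision: fail to reject H₀

Answer: fail to reject H₀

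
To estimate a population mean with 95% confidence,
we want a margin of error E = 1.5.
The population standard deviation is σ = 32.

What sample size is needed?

z_0.025 = 1.960
n = (z×σ/E)² = (1.960×32/1.5)²
n = 1748.3548
Round up: n = 1749

Answer: n = 1749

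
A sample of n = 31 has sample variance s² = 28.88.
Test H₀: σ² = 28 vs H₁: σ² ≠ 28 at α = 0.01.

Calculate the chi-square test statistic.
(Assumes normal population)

Answer: χ² = 30.9429, fail to reject H₀

Derivation:
df = n - 1 = 30
χ² = (n-1)s²/σ₀² = 30×28.88/28 = 30.9429
Critical values: χ²_{0.995,30} = 13.787, χ²_{0.005,30} = 53.672
Rejection region: χ² < 13.787 or χ² > 53.672
Decision: fail to reject H₀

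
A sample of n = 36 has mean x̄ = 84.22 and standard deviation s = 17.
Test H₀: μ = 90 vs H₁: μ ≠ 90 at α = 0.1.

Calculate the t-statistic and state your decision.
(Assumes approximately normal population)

df = n - 1 = 35
SE = s/√n = 17/√36 = 2.8333
t = (x̄ - μ₀)/SE = (84.22 - 90)/2.8333 = -2.0400
Critical value: t_{0.05,35} = ±1.690
p-value ≈ 0.0490
Decision: reject H₀

Answer: t = -2.0400, reject H₀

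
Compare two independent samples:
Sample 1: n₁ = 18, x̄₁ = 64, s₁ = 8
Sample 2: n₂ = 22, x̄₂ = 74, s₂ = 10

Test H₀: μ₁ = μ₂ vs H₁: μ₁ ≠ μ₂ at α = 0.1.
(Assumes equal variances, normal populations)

Pooled variance: s²_p = [17×8² + 21×10²]/(38) = 83.8947
s_p = 9.1594
SE = s_p×√(1/n₁ + 1/n₂) = 9.1594×√(1/18 + 1/22) = 2.9110
t = (x̄₁ - x̄₂)/SE = (64 - 74)/2.9110 = -3.4352
df = 38, t-critical = ±1.686
Decision: reject H₀

Answer: t = -3.4352, reject H₀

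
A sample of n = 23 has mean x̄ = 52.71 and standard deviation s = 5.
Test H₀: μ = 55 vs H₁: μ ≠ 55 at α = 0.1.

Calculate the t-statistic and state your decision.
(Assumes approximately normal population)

Answer: t = -2.1964, reject H₀

Derivation:
df = n - 1 = 22
SE = s/√n = 5/√23 = 1.0426
t = (x̄ - μ₀)/SE = (52.71 - 55)/1.0426 = -2.1964
Critical value: t_{0.05,22} = ±1.717
p-value ≈ 0.0389
Decision: reject H₀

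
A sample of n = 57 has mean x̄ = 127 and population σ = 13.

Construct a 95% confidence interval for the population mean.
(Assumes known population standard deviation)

Answer: (123.6251, 130.3749)

Derivation:
Confidence level: 95%, α = 0.05
z_0.025 = 1.960
SE = σ/√n = 13/√57 = 1.7219
Margin of error = 1.960 × 1.7219 = 3.3749
CI: x̄ ± margin = 127 ± 3.3749
CI: (123.6251, 130.3749)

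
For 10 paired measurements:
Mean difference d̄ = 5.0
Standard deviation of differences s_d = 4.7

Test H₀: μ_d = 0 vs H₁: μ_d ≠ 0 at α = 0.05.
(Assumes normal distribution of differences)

Answer: t = 3.3641, reject H₀

Derivation:
df = n - 1 = 9
SE = s_d/√n = 4.7/√10 = 1.4863
t = d̄/SE = 5.0/1.4863 = 3.3641
Critical value: t_{0.025,9} = ±2.262
p-value ≈ 0.0083
Decision: reject H₀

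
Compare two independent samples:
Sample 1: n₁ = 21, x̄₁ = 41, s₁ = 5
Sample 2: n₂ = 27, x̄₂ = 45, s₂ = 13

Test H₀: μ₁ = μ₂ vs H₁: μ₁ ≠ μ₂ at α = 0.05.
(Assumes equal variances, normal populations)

Pooled variance: s²_p = [20×5² + 26×13²]/(46) = 106.3913
s_p = 10.3146
SE = s_p×√(1/n₁ + 1/n₂) = 10.3146×√(1/21 + 1/27) = 3.0011
t = (x̄₁ - x̄₂)/SE = (41 - 45)/3.0011 = -1.3328
df = 46, t-critical = ±2.013
Decision: fail to reject H₀

Answer: t = -1.3328, fail to reject H₀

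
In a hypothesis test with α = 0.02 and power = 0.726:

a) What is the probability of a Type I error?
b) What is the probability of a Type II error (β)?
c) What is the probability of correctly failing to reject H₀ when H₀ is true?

Answer: a) 0.02, b) 0.274, c) 0.98

Derivation:
a) Type I error probability = α = 0.02
b) Power = P(reject H₀ | H₁ true) = 1 - β = 0.726, so Type II error probability = β = 1 - Power = 0.274
c) P(fail to reject H₀ | H₀ true) = 1 - α = 0.98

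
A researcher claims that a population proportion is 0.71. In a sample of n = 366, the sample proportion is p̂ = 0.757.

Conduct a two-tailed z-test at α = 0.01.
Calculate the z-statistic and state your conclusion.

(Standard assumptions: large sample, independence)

Answer: z = 1.9815, fail to reject H₀

Derivation:
H₀: p = 0.71, H₁: p ≠ 0.71
Standard error: SE = √(p₀(1-p₀)/n) = √(0.71×0.29/366) = 0.023719
z-statistic: z = (p̂ - p₀)/SE = (0.757 - 0.71)/0.023719 = 1.9815
Critical value: z_0.005 = ±2.576
p-value = 0.0475
Decision: fail to reject H₀ at α = 0.01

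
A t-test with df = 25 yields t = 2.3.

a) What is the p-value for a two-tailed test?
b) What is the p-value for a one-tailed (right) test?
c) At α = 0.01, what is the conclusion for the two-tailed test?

Using t-distribution with df = 25:
a) Two-tailed: p = 2×P(T > 2.3) = 0.0301
b) One-tailed: p = P(T > 2.3) = 0.0150
c) 0.0301 ≥ 0.01, fail to reject H₀

Answer: a) 0.0301, b) 0.0150, c) fail to reject H₀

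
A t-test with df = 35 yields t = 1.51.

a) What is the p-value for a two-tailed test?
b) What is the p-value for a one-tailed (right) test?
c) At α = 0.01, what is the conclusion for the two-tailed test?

Using t-distribution with df = 35:
a) Two-tailed: p = 2×P(T > 1.51) = 0.1400
b) One-tailed: p = P(T > 1.51) = 0.0700
c) 0.1400 ≥ 0.01, fail to reject H₀

Answer: a) 0.1400, b) 0.0700, c) fail to reject H₀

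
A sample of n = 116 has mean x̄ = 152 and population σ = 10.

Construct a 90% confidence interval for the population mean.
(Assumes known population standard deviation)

Answer: (150.4726, 153.5274)

Derivation:
Confidence level: 90%, α = 0.1
z_0.05 = 1.645
SE = σ/√n = 10/√116 = 0.9285
Margin of error = 1.645 × 0.9285 = 1.5274
CI: x̄ ± margin = 152 ± 1.5274
CI: (150.4726, 153.5274)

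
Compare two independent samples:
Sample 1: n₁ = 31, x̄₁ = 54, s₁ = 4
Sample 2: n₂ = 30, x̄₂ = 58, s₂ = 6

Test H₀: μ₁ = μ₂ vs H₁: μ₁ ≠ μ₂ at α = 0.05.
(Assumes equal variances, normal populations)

Answer: t = -3.0731, reject H₀

Derivation:
Pooled variance: s²_p = [30×4² + 29×6²]/(59) = 25.8305
s_p = 5.0824
SE = s_p×√(1/n₁ + 1/n₂) = 5.0824×√(1/31 + 1/30) = 1.3016
t = (x̄₁ - x̄₂)/SE = (54 - 58)/1.3016 = -3.0731
df = 59, t-critical = ±2.001
Decision: reject H₀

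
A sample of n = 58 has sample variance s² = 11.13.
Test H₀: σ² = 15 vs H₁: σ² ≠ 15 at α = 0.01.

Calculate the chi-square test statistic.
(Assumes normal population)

Answer: χ² = 42.2940, fail to reject H₀

Derivation:
df = n - 1 = 57
χ² = (n-1)s²/σ₀² = 57×11.13/15 = 42.2940
Critical values: χ²_{0.995,57} = 33.248, χ²_{0.005,57} = 88.236
Rejection region: χ² < 33.248 or χ² > 88.236
Decision: fail to reject H₀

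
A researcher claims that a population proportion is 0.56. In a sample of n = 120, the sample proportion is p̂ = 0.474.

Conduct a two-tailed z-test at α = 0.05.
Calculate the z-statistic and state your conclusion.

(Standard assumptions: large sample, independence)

Answer: z = -1.8979, fail to reject H₀

Derivation:
H₀: p = 0.56, H₁: p ≠ 0.56
Standard error: SE = √(p₀(1-p₀)/n) = √(0.56×0.44/120) = 0.045314
z-statistic: z = (p̂ - p₀)/SE = (0.474 - 0.56)/0.045314 = -1.8979
Critical value: z_0.025 = ±1.960
p-value = 0.0577
Decision: fail to reject H₀ at α = 0.05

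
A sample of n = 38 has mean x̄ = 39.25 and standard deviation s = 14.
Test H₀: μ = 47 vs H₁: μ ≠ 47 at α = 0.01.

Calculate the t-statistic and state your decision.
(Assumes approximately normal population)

df = n - 1 = 37
SE = s/√n = 14/√38 = 2.2711
t = (x̄ - μ₀)/SE = (39.25 - 47)/2.2711 = -3.4124
Critical value: t_{0.005,37} = ±2.715
p-value ≈ 0.0016
Decision: reject H₀

Answer: t = -3.4124, reject H₀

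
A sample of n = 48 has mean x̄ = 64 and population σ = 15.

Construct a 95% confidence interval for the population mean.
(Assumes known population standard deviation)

Confidence level: 95%, α = 0.05
z_0.025 = 1.960
SE = σ/√n = 15/√48 = 2.1651
Margin of error = 1.960 × 2.1651 = 4.2436
CI: x̄ ± margin = 64 ± 4.2436
CI: (59.7564, 68.2436)

Answer: (59.7564, 68.2436)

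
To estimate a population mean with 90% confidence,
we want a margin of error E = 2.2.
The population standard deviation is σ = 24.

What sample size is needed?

z_0.05 = 1.645
n = (z×σ/E)² = (1.645×24/2.2)²
n = 322.0393
Round up: n = 323

Answer: n = 323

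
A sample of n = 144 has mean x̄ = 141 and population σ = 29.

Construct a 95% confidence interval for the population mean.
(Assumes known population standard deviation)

Answer: (136.2633, 145.7367)

Derivation:
Confidence level: 95%, α = 0.05
z_0.025 = 1.960
SE = σ/√n = 29/√144 = 2.4167
Margin of error = 1.960 × 2.4167 = 4.7367
CI: x̄ ± margin = 141 ± 4.7367
CI: (136.2633, 145.7367)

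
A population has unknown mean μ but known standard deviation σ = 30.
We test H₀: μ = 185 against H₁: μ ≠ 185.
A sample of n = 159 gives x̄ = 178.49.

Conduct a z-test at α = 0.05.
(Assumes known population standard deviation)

Standard error: SE = σ/√n = 30/√159 = 2.3792
z-statistic: z = (x̄ - μ₀)/SE = (178.49 - 185)/2.3792 = -2.7362
Critical value: ±1.960
p-value = 0.0062
Decision: reject H₀

Answer: z = -2.7362, reject H₀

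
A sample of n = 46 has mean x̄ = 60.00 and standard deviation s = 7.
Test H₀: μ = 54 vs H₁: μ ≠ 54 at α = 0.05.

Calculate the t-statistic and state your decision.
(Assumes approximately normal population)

Answer: t = 5.8134, reject H₀

Derivation:
df = n - 1 = 45
SE = s/√n = 7/√46 = 1.0321
t = (x̄ - μ₀)/SE = (60.00 - 54)/1.0321 = 5.8134
Critical value: t_{0.025,45} = ±2.014
p-value < 0.0001
Decision: reject H₀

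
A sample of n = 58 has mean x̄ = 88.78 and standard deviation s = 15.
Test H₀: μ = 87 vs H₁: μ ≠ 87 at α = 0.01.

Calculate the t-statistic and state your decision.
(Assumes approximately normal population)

Answer: t = 0.9037, fail to reject H₀

Derivation:
df = n - 1 = 57
SE = s/√n = 15/√58 = 1.9696
t = (x̄ - μ₀)/SE = (88.78 - 87)/1.9696 = 0.9037
Critical value: t_{0.005,57} = ±2.665
p-value ≈ 0.3700
Decision: fail to reject H₀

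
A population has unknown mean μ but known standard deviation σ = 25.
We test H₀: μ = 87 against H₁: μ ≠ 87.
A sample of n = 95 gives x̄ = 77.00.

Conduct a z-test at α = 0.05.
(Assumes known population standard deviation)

Standard error: SE = σ/√n = 25/√95 = 2.5649
z-statistic: z = (x̄ - μ₀)/SE = (77.00 - 87)/2.5649 = -3.8988
Critical value: ±1.960
p-value = 0.0001
Decision: reject H₀

Answer: z = -3.8988, reject H₀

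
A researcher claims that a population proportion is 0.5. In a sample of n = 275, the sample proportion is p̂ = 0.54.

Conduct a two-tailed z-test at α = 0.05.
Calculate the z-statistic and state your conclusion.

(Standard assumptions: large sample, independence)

H₀: p = 0.5, H₁: p ≠ 0.5
Standard error: SE = √(p₀(1-p₀)/n) = √(0.5×0.5/275) = 0.030151
z-statistic: z = (p̂ - p₀)/SE = (0.54 - 0.5)/0.030151 = 1.3267
Critical value: z_0.025 = ±1.960
p-value = 0.1846
Decision: fail to reject H₀ at α = 0.05

Answer: z = 1.3267, fail to reject H₀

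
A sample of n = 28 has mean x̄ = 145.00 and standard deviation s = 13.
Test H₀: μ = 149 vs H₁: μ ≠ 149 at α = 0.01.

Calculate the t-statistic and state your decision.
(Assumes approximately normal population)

Answer: t = -1.6281, fail to reject H₀

Derivation:
df = n - 1 = 27
SE = s/√n = 13/√28 = 2.4568
t = (x̄ - μ₀)/SE = (145.00 - 149)/2.4568 = -1.6281
Critical value: t_{0.005,27} = ±2.771
p-value ≈ 0.1151
Decision: fail to reject H₀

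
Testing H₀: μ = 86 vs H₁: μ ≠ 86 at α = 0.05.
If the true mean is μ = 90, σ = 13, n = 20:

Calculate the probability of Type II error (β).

SE = σ/√n = 13/√20 = 2.9069
Critical values: μ₀ ± z_0.025×SE = 86 ± 1.960×2.9069
Acceptance region: (80.3025, 91.6975)
Under H₁ (μ = 90): z_high = (91.6975 - 90)/2.9069 = 0.5840, z_low = (80.3025 - 90)/2.9069 = -3.3360
β = P(not reject | H₁) = Φ(0.5840) - Φ(-3.3360) ≈ 0.7200

Answer: β ≈ 0.7200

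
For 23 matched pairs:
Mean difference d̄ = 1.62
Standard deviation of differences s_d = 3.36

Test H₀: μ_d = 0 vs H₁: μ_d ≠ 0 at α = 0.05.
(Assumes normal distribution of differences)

df = n - 1 = 22
SE = s_d/√n = 3.36/√23 = 0.7006
t = d̄/SE = 1.62/0.7006 = 2.3123
Critical value: t_{0.025,22} = ±2.074
p-value ≈ 0.0305
Decision: reject H₀

Answer: t = 2.3123, reject H₀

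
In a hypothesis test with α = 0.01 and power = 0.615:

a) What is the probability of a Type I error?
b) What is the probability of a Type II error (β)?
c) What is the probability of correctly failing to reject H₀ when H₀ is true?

a) Type I error probability = α = 0.01
b) Power = P(reject H₀ | H₁ true) = 1 - β = 0.615, so Type II error probability = β = 1 - Power = 0.385
c) P(fail to reject H₀ | H₀ true) = 1 - α = 0.99

Answer: a) 0.01, b) 0.385, c) 0.99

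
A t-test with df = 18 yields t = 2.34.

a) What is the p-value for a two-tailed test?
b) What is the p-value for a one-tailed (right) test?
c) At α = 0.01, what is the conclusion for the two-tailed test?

Using t-distribution with df = 18:
a) Two-tailed: p = 2×P(T > 2.34) = 0.0310
b) One-tailed: p = P(T > 2.34) = 0.0155
c) 0.0310 ≥ 0.01, fail to reject H₀

Answer: a) 0.0310, b) 0.0155, c) fail to reject H₀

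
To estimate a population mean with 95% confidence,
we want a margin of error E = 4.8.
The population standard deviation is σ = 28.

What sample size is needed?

Answer: n = 131

Derivation:
z_0.025 = 1.960
n = (z×σ/E)² = (1.960×28/4.8)²
n = 130.7211
Round up: n = 131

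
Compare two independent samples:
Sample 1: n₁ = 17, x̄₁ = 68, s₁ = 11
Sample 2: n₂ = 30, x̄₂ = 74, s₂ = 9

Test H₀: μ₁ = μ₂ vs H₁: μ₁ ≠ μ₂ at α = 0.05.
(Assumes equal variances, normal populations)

Pooled variance: s²_p = [16×11² + 29×9²]/(45) = 95.2222
s_p = 9.7582
SE = s_p×√(1/n₁ + 1/n₂) = 9.7582×√(1/17 + 1/30) = 2.9623
t = (x̄₁ - x̄₂)/SE = (68 - 74)/2.9623 = -2.0255
df = 45, t-critical = ±2.014
Decision: reject H₀

Answer: t = -2.0255, reject H₀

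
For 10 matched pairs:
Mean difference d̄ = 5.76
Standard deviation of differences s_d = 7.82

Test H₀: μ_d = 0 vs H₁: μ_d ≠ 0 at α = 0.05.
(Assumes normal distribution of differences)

df = n - 1 = 9
SE = s_d/√n = 7.82/√10 = 2.4729
t = d̄/SE = 5.76/2.4729 = 2.3292
Critical value: t_{0.025,9} = ±2.262
p-value ≈ 0.0448
Decision: reject H₀

Answer: t = 2.3292, reject H₀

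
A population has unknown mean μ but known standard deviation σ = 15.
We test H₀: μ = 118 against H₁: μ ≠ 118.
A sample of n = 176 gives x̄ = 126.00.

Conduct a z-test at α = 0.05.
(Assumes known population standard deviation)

Standard error: SE = σ/√n = 15/√176 = 1.1307
z-statistic: z = (x̄ - μ₀)/SE = (126.00 - 118)/1.1307 = 7.0753
Critical value: ±1.960
p-value < 0.0001
Decision: reject H₀

Answer: z = 7.0753, reject H₀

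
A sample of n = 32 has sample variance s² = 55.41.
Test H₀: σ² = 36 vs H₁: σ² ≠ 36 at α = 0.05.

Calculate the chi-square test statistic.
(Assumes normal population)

Answer: χ² = 47.7142, fail to reject H₀

Derivation:
df = n - 1 = 31
χ² = (n-1)s²/σ₀² = 31×55.41/36 = 47.7142
Critical values: χ²_{0.975,31} = 17.539, χ²_{0.025,31} = 48.232
Rejection region: χ² < 17.539 or χ² > 48.232
Decision: fail to reject H₀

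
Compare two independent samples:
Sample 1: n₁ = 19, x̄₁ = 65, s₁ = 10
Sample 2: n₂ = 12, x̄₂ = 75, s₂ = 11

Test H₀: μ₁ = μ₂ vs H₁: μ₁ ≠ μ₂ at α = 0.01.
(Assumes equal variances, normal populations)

Pooled variance: s²_p = [18×10² + 11×11²]/(29) = 107.9655
s_p = 10.3906
SE = s_p×√(1/n₁ + 1/n₂) = 10.3906×√(1/19 + 1/12) = 3.8314
t = (x̄₁ - x̄₂)/SE = (65 - 75)/3.8314 = -2.6100
df = 29, t-critical = ±2.756
Decision: fail to reject H₀

Answer: t = -2.6100, fail to reject H₀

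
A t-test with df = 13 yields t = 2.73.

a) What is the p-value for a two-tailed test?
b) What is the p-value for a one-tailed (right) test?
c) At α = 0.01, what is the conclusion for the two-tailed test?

Using t-distribution with df = 13:
a) Two-tailed: p = 2×P(T > 2.73) = 0.0172
b) One-tailed: p = P(T > 2.73) = 0.0086
c) 0.0172 ≥ 0.01, fail to reject H₀

Answer: a) 0.0172, b) 0.0086, c) fail to reject H₀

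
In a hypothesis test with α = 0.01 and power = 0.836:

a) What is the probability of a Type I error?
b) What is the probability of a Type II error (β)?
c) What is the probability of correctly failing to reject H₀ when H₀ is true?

a) Type I error probability = α = 0.01
b) Power = P(reject H₀ | H₁ true) = 1 - β = 0.836, so Type II error probability = β = 1 - Power = 0.164
c) P(fail to reject H₀ | H₀ true) = 1 - α = 0.99

Answer: a) 0.01, b) 0.164, c) 0.99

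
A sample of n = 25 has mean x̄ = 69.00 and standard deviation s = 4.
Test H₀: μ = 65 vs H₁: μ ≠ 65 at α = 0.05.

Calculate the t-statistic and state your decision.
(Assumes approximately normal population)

df = n - 1 = 24
SE = s/√n = 4/√25 = 0.8000
t = (x̄ - μ₀)/SE = (69.00 - 65)/0.8000 = 5.0000
Critical value: t_{0.025,24} = ±2.064
p-value < 0.0001
Decision: reject H₀

Answer: t = 5.0000, reject H₀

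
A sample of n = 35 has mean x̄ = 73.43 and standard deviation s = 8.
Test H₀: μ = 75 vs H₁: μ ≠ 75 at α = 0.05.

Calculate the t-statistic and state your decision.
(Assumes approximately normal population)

df = n - 1 = 34
SE = s/√n = 8/√35 = 1.3522
t = (x̄ - μ₀)/SE = (73.43 - 75)/1.3522 = -1.1611
Critical value: t_{0.025,34} = ±2.032
p-value ≈ 0.2537
Decision: fail to reject H₀

Answer: t = -1.1611, fail to reject H₀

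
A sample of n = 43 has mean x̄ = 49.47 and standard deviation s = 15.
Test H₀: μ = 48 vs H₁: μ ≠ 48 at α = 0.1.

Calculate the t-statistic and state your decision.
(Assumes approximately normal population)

df = n - 1 = 42
SE = s/√n = 15/√43 = 2.2875
t = (x̄ - μ₀)/SE = (49.47 - 48)/2.2875 = 0.6426
Critical value: t_{0.05,42} = ±1.682
p-value ≈ 0.5240
Decision: fail to reject H₀

Answer: t = 0.6426, fail to reject H₀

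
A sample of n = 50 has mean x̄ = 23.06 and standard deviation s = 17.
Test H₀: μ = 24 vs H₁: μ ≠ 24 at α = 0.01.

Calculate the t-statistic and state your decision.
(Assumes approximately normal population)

Answer: t = -0.3910, fail to reject H₀

Derivation:
df = n - 1 = 49
SE = s/√n = 17/√50 = 2.4042
t = (x̄ - μ₀)/SE = (23.06 - 24)/2.4042 = -0.3910
Critical value: t_{0.005,49} = ±2.680
p-value ≈ 0.6975
Decision: fail to reject H₀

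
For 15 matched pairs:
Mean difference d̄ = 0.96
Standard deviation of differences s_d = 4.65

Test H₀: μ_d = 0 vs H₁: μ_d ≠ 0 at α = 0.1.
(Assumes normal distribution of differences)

df = n - 1 = 14
SE = s_d/√n = 4.65/√15 = 1.2006
t = d̄/SE = 0.96/1.2006 = 0.7996
Critical value: t_{0.05,14} = ±1.761
p-value ≈ 0.4373
Decision: fail to reject H₀

Answer: t = 0.7996, fail to reject H₀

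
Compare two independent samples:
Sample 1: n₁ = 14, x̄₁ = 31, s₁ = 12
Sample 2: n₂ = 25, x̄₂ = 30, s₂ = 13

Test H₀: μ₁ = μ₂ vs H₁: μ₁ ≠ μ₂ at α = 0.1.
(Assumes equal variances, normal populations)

Pooled variance: s²_p = [13×12² + 24×13²]/(37) = 160.2162
s_p = 12.6577
SE = s_p×√(1/n₁ + 1/n₂) = 12.6577×√(1/14 + 1/25) = 4.2253
t = (x̄₁ - x̄₂)/SE = (31 - 30)/4.2253 = 0.2367
df = 37, t-critical = ±1.687
Decision: fail to reject H₀

Answer: t = 0.2367, fail to reject H₀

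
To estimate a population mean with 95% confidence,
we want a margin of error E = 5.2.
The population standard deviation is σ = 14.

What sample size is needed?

z_0.025 = 1.960
n = (z×σ/E)² = (1.960×14/5.2)²
n = 27.8459
Round up: n = 28

Answer: n = 28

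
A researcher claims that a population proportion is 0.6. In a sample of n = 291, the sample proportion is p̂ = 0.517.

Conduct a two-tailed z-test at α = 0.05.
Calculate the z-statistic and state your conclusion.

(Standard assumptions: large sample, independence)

H₀: p = 0.6, H₁: p ≠ 0.6
Standard error: SE = √(p₀(1-p₀)/n) = √(0.6×0.4/291) = 0.028718
z-statistic: z = (p̂ - p₀)/SE = (0.517 - 0.6)/0.028718 = -2.8902
Critical value: z_0.025 = ±1.960
p-value = 0.0038
Decision: reject H₀ at α = 0.05

Answer: z = -2.8902, reject H₀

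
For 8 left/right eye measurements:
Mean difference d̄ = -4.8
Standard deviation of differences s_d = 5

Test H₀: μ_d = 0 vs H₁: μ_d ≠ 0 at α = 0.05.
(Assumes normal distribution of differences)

Answer: t = -2.7152, reject H₀

Derivation:
df = n - 1 = 7
SE = s_d/√n = 5/√8 = 1.7678
t = d̄/SE = -4.8/1.7678 = -2.7152
Critical value: t_{0.025,7} = ±2.365
p-value ≈ 0.0300
Decision: reject H₀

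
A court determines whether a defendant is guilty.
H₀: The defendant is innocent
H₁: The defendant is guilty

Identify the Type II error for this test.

A Type I error (probability α) occurs when we reject a true H₀.
A Type II error (probability β) occurs when we fail to reject a false H₀.

Answer: Acquitting a guilty person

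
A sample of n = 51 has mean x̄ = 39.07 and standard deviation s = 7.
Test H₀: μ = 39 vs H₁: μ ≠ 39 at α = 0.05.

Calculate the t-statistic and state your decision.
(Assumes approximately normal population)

Answer: t = 0.0714, fail to reject H₀

Derivation:
df = n - 1 = 50
SE = s/√n = 7/√51 = 0.9802
t = (x̄ - μ₀)/SE = (39.07 - 39)/0.9802 = 0.0714
Critical value: t_{0.025,50} = ±2.009
p-value ≈ 0.9434
Decision: fail to reject H₀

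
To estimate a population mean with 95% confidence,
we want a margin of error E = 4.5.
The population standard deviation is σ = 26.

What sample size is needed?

Answer: n = 129

Derivation:
z_0.025 = 1.960
n = (z×σ/E)² = (1.960×26/4.5)²
n = 128.2430
Round up: n = 129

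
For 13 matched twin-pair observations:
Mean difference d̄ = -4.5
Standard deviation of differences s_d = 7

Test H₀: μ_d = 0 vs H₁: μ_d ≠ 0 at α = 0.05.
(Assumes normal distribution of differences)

Answer: t = -2.3178, reject H₀

Derivation:
df = n - 1 = 12
SE = s_d/√n = 7/√13 = 1.9415
t = d̄/SE = -4.5/1.9415 = -2.3178
Critical value: t_{0.025,12} = ±2.179
p-value ≈ 0.0389
Decision: reject H₀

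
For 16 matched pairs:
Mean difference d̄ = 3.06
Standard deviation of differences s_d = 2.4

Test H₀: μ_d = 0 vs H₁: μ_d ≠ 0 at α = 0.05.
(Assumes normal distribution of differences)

Answer: t = 5.1000, reject H₀

Derivation:
df = n - 1 = 15
SE = s_d/√n = 2.4/√16 = 0.6000
t = d̄/SE = 3.06/0.6000 = 5.1000
Critical value: t_{0.025,15} = ±2.131
p-value ≈ 0.0001
Decision: reject H₀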